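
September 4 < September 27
True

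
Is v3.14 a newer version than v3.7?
Yes. Version numbers are compared segment by segment as integers, not as decimals: minor version 14 > 7, so v3.14 > v3.7 (even though the decimal 3.14 < 3.7).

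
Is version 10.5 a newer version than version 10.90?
No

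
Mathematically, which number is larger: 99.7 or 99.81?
99.81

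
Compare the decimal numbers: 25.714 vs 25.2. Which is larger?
25.714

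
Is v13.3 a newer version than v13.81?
No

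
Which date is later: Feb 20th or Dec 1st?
Dec 1st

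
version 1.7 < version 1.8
True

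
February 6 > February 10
False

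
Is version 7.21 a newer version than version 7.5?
Yes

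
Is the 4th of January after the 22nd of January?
No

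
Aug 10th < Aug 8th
False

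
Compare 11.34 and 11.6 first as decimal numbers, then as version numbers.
As decimals: 11.34 < 11.6. As versions: v11.34 > v11.6 (minor version 34 > 6).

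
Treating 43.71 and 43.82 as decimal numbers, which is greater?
43.82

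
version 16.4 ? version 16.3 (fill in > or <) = >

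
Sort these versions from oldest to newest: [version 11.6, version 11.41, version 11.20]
[version 11.6, version 11.20, version 11.41]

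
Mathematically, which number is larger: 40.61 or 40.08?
40.61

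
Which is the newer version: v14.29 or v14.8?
v14.29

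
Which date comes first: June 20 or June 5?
June 5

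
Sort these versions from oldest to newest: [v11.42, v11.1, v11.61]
[v11.1, v11.42, v11.61]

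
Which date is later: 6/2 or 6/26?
6/26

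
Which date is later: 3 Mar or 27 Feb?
3 Mar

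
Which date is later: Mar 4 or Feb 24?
Mar 4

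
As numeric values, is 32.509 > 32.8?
False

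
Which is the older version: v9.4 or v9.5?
v9.4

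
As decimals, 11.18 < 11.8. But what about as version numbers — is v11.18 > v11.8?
True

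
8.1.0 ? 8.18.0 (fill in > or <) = <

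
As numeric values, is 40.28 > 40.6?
False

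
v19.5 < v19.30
True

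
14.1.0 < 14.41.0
True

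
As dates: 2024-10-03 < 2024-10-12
True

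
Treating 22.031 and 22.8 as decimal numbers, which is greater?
22.8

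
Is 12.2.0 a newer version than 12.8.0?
No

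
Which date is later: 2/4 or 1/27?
2/4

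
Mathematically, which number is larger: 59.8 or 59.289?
59.8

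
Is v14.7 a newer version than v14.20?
No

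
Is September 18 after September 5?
Yes. Day 18 comes after day 5 in September — this is a date comparison, not a decimal one (the decimal 9.18 would be smaller than 9.5).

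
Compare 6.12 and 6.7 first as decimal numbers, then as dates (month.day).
As decimals: 6.12 < 6.7. As dates: 6/12 is later than 6/7 (day 12 > day 7).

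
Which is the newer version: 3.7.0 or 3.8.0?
3.8.0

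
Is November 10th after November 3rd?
Yes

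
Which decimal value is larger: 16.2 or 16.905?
16.905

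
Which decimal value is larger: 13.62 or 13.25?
13.62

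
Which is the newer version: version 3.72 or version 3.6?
version 3.72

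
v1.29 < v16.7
True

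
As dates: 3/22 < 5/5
True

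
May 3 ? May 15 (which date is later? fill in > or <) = <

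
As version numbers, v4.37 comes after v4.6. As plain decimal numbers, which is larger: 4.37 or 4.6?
4.6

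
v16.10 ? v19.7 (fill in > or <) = <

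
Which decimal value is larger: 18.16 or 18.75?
18.75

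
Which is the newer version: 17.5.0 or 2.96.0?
17.5.0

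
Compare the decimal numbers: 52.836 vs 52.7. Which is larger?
52.836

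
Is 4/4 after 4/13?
No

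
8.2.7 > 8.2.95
False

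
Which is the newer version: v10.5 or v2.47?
v10.5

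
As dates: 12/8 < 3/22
False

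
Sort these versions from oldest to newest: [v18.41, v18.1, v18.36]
[v18.1, v18.36, v18.41]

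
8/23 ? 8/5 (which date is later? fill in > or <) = >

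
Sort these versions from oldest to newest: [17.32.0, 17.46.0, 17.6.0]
[17.6.0, 17.32.0, 17.46.0]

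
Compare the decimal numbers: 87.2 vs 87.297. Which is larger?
87.297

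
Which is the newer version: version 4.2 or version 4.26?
version 4.26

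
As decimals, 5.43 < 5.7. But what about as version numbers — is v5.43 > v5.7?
True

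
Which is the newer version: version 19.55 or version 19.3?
version 19.55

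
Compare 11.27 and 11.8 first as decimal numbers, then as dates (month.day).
As decimals: 11.27 < 11.8. As dates: 11/27 is later than 11/8 (day 27 > day 8).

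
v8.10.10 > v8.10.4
True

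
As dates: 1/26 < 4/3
True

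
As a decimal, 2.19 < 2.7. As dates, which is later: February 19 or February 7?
February 19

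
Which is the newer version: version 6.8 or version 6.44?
version 6.44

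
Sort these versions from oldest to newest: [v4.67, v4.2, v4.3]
[v4.2, v4.3, v4.67]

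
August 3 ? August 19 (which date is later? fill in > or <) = <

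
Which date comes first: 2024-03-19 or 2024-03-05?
2024-03-05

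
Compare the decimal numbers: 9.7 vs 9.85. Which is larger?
9.85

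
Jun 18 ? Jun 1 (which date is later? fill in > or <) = >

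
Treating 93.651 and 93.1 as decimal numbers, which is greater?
93.651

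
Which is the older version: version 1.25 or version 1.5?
version 1.5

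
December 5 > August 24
True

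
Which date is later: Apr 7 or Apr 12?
Apr 12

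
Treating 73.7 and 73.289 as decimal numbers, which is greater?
73.7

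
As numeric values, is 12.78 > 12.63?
True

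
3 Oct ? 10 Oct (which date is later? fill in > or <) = <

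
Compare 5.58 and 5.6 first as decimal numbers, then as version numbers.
As decimals: 5.58 < 5.6. As versions: v5.58 > v5.6 (minor version 58 > 6).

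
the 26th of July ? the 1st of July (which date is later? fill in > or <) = >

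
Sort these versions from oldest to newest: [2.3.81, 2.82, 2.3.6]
[2.3.6, 2.3.81, 2.82]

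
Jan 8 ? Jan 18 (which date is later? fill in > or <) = <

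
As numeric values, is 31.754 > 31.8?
False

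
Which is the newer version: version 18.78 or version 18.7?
version 18.78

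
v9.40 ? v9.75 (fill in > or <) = <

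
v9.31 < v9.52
True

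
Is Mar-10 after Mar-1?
Yes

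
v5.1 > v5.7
False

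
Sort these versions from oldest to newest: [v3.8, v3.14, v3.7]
[v3.7, v3.8, v3.14]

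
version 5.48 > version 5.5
True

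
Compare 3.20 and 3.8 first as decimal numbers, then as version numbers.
As decimals: 3.20 < 3.8. As versions: v3.20 > v3.8 (minor version 20 > 8).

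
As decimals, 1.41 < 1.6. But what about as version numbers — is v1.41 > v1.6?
True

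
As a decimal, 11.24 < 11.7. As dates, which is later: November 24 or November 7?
November 24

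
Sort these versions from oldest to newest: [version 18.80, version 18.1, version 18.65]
[version 18.1, version 18.65, version 18.80]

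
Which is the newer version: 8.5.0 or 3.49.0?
8.5.0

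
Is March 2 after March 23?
No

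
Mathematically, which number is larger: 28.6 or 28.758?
28.758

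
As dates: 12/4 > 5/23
True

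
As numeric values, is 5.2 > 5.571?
False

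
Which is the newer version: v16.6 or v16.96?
v16.96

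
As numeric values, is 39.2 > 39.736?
False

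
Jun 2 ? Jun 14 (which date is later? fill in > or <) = <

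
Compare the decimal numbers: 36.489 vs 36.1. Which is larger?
36.489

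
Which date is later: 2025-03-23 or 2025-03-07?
2025-03-23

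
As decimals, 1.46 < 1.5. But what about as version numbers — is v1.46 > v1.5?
True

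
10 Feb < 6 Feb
False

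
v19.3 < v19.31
True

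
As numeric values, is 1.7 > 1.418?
True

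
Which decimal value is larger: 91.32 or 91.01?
91.32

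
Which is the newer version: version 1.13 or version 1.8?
version 1.13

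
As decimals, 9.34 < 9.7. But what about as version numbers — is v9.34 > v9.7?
True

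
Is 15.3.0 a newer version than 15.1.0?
Yes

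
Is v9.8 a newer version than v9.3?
Yes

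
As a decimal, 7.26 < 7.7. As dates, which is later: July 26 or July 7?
July 26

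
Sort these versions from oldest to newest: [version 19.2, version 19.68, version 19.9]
[version 19.2, version 19.9, version 19.68]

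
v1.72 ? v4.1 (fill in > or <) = <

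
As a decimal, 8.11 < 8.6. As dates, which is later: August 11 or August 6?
August 11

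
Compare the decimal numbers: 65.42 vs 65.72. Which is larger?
65.72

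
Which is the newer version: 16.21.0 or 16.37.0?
16.37.0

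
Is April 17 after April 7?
Yes. Day 17 comes after day 7 in April — this is a date comparison, not a decimal one (the decimal 4.17 would be smaller than 4.7).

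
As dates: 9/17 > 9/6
True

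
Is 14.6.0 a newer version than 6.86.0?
Yes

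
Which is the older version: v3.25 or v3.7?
v3.7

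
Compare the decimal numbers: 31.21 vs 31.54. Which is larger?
31.54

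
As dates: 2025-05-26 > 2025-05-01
True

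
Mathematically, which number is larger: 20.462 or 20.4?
20.462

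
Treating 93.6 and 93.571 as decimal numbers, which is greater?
93.6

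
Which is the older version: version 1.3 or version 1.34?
version 1.3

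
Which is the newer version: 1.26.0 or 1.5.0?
1.26.0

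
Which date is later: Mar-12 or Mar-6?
Mar-12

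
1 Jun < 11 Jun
True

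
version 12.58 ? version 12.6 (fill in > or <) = >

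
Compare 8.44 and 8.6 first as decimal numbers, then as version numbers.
As decimals: 8.44 < 8.6. As versions: v8.44 > v8.6 (minor version 44 > 6).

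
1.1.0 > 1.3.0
False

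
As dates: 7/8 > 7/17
False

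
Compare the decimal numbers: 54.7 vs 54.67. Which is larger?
54.7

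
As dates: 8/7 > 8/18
False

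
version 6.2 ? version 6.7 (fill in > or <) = <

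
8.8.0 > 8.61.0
False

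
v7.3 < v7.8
True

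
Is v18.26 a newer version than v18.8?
Yes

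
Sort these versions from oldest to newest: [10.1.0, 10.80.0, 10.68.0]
[10.1.0, 10.68.0, 10.80.0]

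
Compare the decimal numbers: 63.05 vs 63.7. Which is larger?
63.7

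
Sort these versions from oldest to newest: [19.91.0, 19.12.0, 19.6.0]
[19.6.0, 19.12.0, 19.91.0]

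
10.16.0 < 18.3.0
True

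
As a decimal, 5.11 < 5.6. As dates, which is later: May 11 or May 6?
May 11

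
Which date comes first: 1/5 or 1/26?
1/5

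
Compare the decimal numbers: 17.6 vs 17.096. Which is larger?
17.6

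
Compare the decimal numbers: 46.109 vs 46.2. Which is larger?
46.2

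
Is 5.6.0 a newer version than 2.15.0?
Yes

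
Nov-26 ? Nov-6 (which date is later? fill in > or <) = >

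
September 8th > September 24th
False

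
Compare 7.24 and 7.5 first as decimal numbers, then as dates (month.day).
As decimals: 7.24 < 7.5. As dates: 7/24 is later than 7/5 (day 24 > day 5).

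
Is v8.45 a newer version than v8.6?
Yes. Version numbers are compared segment by segment as integers, not as decimals: minor version 45 > 6, so v8.45 > v8.6 (even though the decimal 8.45 < 8.6).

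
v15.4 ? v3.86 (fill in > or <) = >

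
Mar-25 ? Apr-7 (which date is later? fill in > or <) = <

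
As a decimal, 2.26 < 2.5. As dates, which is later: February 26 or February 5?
February 26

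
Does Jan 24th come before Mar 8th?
Yes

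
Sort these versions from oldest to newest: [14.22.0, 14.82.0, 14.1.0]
[14.1.0, 14.22.0, 14.82.0]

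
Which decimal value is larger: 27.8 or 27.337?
27.8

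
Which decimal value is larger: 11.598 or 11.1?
11.598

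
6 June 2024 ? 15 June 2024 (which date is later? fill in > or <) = <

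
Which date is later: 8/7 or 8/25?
8/25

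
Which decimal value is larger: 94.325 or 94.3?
94.325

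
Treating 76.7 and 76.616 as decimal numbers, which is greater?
76.7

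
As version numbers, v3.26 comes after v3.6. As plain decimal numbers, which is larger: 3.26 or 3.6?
3.6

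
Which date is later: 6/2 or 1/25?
6/2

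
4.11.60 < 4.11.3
False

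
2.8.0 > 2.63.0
False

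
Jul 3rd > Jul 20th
False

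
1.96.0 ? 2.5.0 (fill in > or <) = <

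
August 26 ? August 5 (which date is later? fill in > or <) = >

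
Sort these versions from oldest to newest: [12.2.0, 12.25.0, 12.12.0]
[12.2.0, 12.12.0, 12.25.0]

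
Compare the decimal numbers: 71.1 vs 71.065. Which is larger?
71.1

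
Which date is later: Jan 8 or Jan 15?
Jan 15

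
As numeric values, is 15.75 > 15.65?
True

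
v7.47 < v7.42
False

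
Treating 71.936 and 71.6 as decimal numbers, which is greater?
71.936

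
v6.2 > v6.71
False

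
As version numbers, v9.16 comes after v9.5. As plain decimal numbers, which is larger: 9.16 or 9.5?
9.5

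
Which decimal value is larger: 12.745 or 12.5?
12.745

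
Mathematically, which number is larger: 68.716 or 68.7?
68.716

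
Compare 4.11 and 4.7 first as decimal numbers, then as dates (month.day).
As decimals: 4.11 < 4.7. As dates: 4/11 is later than 4/7 (day 11 > day 7).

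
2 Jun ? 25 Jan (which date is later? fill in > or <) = >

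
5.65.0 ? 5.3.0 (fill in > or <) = >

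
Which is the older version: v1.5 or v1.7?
v1.5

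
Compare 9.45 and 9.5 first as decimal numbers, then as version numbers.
As decimals: 9.45 < 9.5. As versions: v9.45 > v9.5 (minor version 45 > 5).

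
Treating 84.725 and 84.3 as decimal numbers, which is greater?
84.725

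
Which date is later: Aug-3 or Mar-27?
Aug-3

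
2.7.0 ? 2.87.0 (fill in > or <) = <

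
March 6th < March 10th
True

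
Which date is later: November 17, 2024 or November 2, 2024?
November 17, 2024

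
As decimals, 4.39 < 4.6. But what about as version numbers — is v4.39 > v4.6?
True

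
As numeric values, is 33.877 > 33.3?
True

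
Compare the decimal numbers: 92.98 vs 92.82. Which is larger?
92.98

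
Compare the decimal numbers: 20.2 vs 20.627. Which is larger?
20.627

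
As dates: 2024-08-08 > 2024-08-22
False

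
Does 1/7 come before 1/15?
Yes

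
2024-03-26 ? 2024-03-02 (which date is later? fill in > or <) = >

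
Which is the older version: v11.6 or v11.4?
v11.4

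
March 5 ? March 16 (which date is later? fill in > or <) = <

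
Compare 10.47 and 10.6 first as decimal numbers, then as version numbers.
As decimals: 10.47 < 10.6. As versions: v10.47 > v10.6 (minor version 47 > 6).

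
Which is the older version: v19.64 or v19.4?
v19.4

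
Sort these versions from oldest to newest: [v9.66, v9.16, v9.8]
[v9.8, v9.16, v9.66]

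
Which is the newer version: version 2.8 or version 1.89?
version 2.8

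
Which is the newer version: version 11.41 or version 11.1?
version 11.41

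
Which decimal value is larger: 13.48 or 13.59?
13.59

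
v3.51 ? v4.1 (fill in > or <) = <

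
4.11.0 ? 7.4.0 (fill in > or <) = <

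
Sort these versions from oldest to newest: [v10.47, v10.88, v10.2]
[v10.2, v10.47, v10.88]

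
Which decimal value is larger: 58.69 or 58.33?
58.69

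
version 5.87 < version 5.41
False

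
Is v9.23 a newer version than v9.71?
No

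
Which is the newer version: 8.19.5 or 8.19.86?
8.19.86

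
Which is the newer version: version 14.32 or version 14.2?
version 14.32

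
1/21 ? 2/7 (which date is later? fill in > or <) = <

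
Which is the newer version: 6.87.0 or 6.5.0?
6.87.0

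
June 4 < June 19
True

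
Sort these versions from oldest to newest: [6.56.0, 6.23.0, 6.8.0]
[6.8.0, 6.23.0, 6.56.0]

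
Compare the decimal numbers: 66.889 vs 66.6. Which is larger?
66.889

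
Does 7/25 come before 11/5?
Yes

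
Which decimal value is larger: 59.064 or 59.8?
59.8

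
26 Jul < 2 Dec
True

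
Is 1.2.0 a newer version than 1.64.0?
No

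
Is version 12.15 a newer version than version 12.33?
No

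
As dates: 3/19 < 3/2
False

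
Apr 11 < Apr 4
False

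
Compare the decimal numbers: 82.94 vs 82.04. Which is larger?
82.94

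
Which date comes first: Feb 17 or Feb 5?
Feb 5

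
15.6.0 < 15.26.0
True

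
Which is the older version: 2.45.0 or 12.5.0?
2.45.0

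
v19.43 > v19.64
False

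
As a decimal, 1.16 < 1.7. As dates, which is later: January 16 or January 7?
January 16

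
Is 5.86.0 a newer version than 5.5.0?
Yes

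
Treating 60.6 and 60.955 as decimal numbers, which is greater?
60.955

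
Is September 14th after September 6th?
Yes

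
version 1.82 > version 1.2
True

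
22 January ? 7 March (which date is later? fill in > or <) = <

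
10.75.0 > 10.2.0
True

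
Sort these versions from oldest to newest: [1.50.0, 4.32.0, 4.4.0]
[1.50.0, 4.4.0, 4.32.0]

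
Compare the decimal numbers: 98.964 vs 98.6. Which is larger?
98.964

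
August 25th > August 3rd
True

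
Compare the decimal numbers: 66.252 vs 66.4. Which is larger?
66.4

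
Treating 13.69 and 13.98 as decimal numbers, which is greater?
13.98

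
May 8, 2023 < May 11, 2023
True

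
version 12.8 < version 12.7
False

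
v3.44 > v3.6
True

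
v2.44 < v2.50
True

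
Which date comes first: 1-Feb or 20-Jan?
20-Jan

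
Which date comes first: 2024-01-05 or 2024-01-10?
2024-01-05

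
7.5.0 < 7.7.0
True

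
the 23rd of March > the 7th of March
True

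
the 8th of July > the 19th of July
False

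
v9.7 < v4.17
False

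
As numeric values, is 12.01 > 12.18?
False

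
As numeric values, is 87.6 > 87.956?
False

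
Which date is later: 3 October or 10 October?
10 October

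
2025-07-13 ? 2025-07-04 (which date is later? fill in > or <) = >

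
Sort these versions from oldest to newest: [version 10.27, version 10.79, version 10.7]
[version 10.7, version 10.27, version 10.79]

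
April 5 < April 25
True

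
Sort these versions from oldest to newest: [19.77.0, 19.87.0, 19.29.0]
[19.29.0, 19.77.0, 19.87.0]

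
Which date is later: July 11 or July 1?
July 11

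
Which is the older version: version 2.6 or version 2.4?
version 2.4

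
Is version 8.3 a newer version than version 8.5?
No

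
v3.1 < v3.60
True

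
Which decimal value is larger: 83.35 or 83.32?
83.35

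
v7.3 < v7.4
True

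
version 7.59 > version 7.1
True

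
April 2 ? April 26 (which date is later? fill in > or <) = <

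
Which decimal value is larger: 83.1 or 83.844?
83.844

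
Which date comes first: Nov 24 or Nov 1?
Nov 1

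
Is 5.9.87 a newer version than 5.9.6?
Yes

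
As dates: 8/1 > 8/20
False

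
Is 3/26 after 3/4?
Yes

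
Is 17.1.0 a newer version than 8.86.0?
Yes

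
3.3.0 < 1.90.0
False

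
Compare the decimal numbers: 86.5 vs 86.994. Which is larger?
86.994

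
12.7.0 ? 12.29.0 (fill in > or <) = <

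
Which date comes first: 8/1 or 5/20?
5/20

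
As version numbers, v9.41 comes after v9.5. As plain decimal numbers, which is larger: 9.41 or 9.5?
9.5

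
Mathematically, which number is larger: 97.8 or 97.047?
97.8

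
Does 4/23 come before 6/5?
Yes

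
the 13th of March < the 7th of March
False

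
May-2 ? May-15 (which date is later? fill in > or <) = <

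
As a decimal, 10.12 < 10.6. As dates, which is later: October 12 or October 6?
October 12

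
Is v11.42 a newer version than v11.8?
Yes. Version numbers are compared segment by segment as integers, not as decimals: minor version 42 > 8, so v11.42 > v11.8 (even though the decimal 11.42 < 11.8).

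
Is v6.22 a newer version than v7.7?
No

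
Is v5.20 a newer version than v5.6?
Yes. Version numbers are compared segment by segment as integers, not as decimals: minor version 20 > 6, so v5.20 > v5.6 (even though the decimal 5.20 < 5.6).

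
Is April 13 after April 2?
Yes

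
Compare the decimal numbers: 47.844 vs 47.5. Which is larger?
47.844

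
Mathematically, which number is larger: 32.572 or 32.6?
32.6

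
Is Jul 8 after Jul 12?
No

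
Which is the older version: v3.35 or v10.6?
v3.35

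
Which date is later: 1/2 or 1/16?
1/16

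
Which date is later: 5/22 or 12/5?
12/5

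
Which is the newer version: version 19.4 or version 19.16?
version 19.16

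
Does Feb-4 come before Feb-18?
Yes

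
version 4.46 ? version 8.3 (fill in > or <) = <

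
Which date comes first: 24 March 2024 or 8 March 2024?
8 March 2024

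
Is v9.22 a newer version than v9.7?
Yes. Version numbers are compared segment by segment as integers, not as decimals: minor version 22 > 7, so v9.22 > v9.7 (even though the decimal 9.22 < 9.7).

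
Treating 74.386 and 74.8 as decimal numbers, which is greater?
74.8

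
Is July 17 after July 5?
Yes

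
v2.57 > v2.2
True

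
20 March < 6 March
False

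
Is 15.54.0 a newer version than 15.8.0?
Yes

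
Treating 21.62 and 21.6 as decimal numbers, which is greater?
21.62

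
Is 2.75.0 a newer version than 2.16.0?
Yes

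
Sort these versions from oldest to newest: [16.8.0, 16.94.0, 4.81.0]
[4.81.0, 16.8.0, 16.94.0]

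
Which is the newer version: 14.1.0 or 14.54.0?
14.54.0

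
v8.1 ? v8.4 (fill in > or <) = <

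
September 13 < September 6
False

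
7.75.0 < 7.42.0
False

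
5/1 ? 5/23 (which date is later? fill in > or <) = <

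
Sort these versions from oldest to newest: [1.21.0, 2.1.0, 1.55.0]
[1.21.0, 1.55.0, 2.1.0]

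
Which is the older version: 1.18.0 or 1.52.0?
1.18.0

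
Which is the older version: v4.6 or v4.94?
v4.6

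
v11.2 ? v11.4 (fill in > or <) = <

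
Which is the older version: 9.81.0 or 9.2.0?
9.2.0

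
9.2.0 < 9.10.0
True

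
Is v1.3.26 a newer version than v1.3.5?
Yes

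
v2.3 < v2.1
False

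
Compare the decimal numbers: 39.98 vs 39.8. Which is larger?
39.98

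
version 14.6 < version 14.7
True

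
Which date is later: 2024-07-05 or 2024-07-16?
2024-07-16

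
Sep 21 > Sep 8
True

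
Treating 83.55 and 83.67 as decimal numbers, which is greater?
83.67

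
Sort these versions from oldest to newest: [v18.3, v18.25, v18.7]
[v18.3, v18.7, v18.25]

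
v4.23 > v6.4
False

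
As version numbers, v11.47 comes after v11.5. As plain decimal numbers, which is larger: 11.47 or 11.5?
11.5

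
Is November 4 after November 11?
No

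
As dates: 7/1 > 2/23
True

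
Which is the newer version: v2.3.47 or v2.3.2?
v2.3.47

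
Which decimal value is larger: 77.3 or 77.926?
77.926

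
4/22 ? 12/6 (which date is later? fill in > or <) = <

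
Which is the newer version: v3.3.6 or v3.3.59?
v3.3.59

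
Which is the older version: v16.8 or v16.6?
v16.6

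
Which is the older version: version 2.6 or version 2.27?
version 2.6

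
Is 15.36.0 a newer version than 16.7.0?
No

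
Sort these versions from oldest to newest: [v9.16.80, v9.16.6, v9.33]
[v9.16.6, v9.16.80, v9.33]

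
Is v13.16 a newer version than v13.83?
No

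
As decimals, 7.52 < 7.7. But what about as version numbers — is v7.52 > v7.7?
True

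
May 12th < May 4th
False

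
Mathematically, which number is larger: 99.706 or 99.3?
99.706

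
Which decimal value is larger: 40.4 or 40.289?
40.4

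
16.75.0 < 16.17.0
False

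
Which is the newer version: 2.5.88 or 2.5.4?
2.5.88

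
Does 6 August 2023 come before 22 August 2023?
Yes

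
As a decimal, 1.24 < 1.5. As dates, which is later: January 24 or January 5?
January 24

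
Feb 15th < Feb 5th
False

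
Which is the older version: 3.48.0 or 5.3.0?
3.48.0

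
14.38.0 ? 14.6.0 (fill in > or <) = >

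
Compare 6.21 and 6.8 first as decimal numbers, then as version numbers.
As decimals: 6.21 < 6.8. As versions: v6.21 > v6.8 (minor version 21 > 8).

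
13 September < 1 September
False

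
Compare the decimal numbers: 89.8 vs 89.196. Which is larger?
89.8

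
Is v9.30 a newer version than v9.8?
Yes. Version numbers are compared segment by segment as integers, not as decimals: minor version 30 > 8, so v9.30 > v9.8 (even though the decimal 9.30 < 9.8).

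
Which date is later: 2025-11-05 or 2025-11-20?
2025-11-20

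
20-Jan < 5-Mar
True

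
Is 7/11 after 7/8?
Yes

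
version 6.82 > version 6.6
True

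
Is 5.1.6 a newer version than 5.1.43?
No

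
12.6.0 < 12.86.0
True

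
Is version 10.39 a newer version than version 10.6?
Yes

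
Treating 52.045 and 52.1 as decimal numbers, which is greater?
52.1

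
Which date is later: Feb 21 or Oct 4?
Oct 4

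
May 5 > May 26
False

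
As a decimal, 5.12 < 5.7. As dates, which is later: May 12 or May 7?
May 12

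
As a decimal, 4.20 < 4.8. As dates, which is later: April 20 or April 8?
April 20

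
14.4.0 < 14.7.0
True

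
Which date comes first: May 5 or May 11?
May 5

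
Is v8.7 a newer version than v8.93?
No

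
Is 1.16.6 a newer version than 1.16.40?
No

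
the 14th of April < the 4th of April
False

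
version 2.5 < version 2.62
True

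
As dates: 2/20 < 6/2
True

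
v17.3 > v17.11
False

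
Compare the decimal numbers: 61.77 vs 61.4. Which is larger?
61.77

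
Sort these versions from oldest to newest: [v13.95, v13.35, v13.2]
[v13.2, v13.35, v13.95]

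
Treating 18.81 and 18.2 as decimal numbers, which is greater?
18.81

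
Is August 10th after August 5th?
Yes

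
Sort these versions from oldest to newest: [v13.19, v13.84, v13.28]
[v13.19, v13.28, v13.84]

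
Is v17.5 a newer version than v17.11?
No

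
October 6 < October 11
True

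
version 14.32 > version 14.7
True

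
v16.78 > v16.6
True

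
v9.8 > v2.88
True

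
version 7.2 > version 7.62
False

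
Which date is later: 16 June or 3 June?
16 June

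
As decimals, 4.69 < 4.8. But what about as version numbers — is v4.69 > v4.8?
True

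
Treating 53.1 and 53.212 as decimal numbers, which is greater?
53.212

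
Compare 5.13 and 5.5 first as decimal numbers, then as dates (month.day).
As decimals: 5.13 < 5.5. As dates: 5/13 is later than 5/5 (day 13 > day 5).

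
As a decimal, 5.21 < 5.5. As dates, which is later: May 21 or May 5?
May 21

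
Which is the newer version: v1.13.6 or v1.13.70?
v1.13.70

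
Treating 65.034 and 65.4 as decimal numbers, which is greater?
65.4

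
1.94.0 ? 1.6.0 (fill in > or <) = >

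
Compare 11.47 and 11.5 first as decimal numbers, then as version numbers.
As decimals: 11.47 < 11.5. As versions: v11.47 > v11.5 (minor version 47 > 5).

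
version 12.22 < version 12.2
False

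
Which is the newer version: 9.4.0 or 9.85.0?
9.85.0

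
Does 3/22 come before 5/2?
Yes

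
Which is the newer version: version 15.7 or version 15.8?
version 15.8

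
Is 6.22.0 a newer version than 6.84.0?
No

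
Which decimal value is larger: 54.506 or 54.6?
54.6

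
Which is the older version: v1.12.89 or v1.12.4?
v1.12.4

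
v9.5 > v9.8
False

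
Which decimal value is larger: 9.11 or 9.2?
9.2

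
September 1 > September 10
False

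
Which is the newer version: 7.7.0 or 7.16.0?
7.16.0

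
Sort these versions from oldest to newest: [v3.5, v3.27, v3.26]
[v3.5, v3.26, v3.27]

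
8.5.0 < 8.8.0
True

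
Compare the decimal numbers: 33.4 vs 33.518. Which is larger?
33.518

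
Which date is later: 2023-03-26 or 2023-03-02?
2023-03-26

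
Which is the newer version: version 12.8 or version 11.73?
version 12.8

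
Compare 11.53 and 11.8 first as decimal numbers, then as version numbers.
As decimals: 11.53 < 11.8. As versions: v11.53 > v11.8 (minor version 53 > 8).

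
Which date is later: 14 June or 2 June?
14 June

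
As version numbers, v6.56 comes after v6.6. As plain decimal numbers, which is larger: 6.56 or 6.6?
6.6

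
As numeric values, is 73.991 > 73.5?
True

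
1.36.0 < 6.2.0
True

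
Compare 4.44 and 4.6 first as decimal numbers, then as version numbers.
As decimals: 4.44 < 4.6. As versions: v4.44 > v4.6 (minor version 44 > 6).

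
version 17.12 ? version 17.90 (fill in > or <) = <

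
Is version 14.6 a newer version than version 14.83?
No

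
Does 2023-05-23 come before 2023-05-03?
No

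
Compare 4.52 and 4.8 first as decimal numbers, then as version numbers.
As decimals: 4.52 < 4.8. As versions: v4.52 > v4.8 (minor version 52 > 8).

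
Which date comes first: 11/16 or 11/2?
11/2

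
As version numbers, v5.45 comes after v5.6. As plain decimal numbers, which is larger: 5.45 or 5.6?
5.6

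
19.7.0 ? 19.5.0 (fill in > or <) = >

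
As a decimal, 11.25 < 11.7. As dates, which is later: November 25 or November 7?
November 25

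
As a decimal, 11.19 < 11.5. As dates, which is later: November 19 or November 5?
November 19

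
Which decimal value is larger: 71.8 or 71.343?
71.8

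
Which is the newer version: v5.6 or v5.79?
v5.79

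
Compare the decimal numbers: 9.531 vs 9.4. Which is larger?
9.531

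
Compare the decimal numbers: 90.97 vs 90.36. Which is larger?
90.97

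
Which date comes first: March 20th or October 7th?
March 20th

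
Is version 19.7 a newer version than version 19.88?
No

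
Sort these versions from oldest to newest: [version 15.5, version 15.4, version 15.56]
[version 15.4, version 15.5, version 15.56]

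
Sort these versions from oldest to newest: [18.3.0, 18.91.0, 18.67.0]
[18.3.0, 18.67.0, 18.91.0]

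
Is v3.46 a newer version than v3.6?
Yes. Version numbers are compared segment by segment as integers, not as decimals: minor version 46 > 6, so v3.46 > v3.6 (even though the decimal 3.46 < 3.6).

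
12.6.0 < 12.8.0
True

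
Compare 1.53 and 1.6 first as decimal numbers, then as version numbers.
As decimals: 1.53 < 1.6. As versions: v1.53 > v1.6 (minor version 53 > 6).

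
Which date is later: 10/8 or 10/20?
10/20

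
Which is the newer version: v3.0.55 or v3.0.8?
v3.0.55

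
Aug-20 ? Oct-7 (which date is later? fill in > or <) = <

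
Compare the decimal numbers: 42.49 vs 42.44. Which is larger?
42.49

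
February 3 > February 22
False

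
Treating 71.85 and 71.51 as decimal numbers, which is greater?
71.85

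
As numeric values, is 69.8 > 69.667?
True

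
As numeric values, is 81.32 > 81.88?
False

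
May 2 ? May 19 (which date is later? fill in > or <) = <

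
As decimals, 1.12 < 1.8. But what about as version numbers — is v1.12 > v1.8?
True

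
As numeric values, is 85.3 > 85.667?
False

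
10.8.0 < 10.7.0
False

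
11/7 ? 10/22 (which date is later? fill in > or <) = >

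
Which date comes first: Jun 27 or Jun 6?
Jun 6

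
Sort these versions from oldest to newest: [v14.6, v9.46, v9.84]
[v9.46, v9.84, v14.6]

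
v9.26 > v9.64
False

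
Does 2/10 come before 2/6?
No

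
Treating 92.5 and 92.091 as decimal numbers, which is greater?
92.5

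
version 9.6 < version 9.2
False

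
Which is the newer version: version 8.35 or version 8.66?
version 8.66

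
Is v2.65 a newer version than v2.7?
Yes. Version numbers are compared segment by segment as integers, not as decimals: minor version 65 > 7, so v2.65 > v2.7 (even though the decimal 2.65 < 2.7).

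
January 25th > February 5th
False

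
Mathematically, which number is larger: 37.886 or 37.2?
37.886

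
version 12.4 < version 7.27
False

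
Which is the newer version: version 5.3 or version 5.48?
version 5.48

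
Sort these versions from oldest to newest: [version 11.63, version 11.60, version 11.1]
[version 11.1, version 11.60, version 11.63]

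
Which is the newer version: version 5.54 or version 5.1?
version 5.54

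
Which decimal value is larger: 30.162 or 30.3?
30.3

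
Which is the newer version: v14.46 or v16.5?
v16.5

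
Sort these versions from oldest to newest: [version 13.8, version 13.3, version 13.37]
[version 13.3, version 13.8, version 13.37]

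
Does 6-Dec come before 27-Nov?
No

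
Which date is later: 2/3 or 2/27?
2/27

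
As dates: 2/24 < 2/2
False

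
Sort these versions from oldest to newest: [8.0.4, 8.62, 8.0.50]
[8.0.4, 8.0.50, 8.62]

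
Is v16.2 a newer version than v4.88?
Yes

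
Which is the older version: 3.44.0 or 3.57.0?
3.44.0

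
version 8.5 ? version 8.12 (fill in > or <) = <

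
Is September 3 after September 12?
No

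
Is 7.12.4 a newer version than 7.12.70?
No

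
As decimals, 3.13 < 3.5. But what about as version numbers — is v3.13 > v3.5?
True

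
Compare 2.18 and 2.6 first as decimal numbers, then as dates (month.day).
As decimals: 2.18 < 2.6. As dates: 2/18 is later than 2/6 (day 18 > day 6).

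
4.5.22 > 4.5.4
True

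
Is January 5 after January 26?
No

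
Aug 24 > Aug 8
True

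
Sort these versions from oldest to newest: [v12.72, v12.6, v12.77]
[v12.6, v12.72, v12.77]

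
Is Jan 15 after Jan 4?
Yes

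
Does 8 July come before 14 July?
Yes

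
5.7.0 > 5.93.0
False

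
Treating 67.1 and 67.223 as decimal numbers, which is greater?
67.223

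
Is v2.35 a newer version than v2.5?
Yes. Version numbers are compared segment by segment as integers, not as decimals: minor version 35 > 5, so v2.35 > v2.5 (even though the decimal 2.35 < 2.5).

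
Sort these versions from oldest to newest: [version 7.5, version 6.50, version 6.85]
[version 6.50, version 6.85, version 7.5]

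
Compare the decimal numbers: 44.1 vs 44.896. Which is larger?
44.896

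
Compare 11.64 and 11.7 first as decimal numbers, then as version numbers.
As decimals: 11.64 < 11.7. As versions: v11.64 > v11.7 (minor version 64 > 7).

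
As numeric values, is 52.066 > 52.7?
False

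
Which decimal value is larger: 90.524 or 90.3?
90.524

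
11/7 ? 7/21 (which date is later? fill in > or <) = >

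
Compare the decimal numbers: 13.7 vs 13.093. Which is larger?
13.7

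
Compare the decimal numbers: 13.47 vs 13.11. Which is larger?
13.47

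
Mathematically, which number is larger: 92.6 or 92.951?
92.951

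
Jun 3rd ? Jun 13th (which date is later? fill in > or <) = <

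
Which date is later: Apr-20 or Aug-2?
Aug-2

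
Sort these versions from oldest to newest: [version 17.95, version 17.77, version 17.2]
[version 17.2, version 17.77, version 17.95]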